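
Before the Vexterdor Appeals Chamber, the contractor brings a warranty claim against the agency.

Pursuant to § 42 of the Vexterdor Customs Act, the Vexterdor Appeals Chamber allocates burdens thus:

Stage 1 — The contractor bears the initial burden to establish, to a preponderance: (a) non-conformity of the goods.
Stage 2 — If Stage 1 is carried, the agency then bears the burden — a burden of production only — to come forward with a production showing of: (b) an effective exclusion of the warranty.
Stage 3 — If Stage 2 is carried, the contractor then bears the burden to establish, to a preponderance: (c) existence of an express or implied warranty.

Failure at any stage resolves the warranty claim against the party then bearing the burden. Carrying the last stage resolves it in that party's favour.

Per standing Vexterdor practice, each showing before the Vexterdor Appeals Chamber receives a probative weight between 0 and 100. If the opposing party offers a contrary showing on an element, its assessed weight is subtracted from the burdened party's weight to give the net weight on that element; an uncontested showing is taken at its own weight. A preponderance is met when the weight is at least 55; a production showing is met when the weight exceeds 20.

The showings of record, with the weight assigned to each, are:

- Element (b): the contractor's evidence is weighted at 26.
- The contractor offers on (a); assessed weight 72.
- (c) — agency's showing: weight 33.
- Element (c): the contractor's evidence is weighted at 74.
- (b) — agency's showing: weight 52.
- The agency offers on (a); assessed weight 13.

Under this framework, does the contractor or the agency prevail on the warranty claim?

agency

Stage 1 (contractor, a preponderance, weight is at least 55): (a) net 72−13=59 ≥ 55 — meets.
  All elements met. The burden passes to the agency.
Stage 2 (agency, a production showing, weight exceeds 20): (b) net 52−26=26 > 20 — meets.
  Stage 2 carried; the burden shifts to the contractor.
Stage 3 (contractor, a preponderance, weight is at least 55): (c) net 74−33=41 < 55 — fails.
  The contractor does not carry Stage 3.
So the agency prevails.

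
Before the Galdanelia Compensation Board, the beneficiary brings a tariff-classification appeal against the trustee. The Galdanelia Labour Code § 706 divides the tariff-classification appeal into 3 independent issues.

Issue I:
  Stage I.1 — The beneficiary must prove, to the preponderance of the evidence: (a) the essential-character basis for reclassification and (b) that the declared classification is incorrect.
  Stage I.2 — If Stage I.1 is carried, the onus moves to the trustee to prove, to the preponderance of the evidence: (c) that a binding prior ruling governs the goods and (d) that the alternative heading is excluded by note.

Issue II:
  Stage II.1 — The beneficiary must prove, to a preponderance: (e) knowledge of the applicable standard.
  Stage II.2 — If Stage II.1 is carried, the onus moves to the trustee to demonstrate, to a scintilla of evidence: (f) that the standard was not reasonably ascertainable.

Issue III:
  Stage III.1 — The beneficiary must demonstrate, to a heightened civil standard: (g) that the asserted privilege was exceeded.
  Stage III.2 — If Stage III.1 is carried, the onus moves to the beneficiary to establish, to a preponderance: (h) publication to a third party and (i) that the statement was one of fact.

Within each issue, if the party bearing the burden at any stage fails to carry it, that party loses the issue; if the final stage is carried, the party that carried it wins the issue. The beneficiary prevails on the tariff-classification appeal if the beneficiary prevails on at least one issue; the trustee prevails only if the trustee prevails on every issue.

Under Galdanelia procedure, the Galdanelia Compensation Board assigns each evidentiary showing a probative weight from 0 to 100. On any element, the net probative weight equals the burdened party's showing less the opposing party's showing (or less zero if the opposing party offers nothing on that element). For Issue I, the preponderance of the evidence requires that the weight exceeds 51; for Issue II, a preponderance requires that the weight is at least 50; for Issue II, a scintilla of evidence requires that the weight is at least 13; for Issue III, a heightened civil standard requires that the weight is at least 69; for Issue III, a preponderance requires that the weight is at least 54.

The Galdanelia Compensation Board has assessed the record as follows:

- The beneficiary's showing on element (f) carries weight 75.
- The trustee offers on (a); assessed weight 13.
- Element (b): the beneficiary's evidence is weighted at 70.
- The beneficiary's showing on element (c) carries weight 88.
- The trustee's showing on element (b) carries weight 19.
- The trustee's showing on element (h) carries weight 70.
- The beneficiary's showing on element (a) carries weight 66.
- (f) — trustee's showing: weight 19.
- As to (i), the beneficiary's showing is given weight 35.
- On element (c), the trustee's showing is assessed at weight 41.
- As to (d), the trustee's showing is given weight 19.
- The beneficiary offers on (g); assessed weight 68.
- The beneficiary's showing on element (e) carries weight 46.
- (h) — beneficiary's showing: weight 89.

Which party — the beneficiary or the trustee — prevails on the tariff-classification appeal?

— Issue I —
Stage I.1 — burden on beneficiary; standard: the preponderance of the evidence (weight exceeds 51).
    (a): 66 − 13 = 53 > 51 [met]
    (b): 70 − 19 = 51 ≤ 51 [not met]
  Not every element is met, so the beneficiary fails to carry Stage I.1.
So the trustee prevails on this issue.
— Issue II —
Stage II.1 — burden on beneficiary; standard: a preponderance (weight is at least 50).
    (e): 46 < 50 [not met]
  The beneficiary does not carry Stage II.1.
So the trustee prevails on this issue.
— Issue III —
Stage III.1 (beneficiary, a heightened civil standard, weight is at least 69): (g) 68 < 69 — fails.
  The beneficiary does not carry Stage III.1.
So the trustee prevails on this issue.
Per-issue: Issue I → trustee; Issue II → trustee; Issue III → trustee. The beneficiary must prevail on at least one issue; overall, the trustee prevails.

trustee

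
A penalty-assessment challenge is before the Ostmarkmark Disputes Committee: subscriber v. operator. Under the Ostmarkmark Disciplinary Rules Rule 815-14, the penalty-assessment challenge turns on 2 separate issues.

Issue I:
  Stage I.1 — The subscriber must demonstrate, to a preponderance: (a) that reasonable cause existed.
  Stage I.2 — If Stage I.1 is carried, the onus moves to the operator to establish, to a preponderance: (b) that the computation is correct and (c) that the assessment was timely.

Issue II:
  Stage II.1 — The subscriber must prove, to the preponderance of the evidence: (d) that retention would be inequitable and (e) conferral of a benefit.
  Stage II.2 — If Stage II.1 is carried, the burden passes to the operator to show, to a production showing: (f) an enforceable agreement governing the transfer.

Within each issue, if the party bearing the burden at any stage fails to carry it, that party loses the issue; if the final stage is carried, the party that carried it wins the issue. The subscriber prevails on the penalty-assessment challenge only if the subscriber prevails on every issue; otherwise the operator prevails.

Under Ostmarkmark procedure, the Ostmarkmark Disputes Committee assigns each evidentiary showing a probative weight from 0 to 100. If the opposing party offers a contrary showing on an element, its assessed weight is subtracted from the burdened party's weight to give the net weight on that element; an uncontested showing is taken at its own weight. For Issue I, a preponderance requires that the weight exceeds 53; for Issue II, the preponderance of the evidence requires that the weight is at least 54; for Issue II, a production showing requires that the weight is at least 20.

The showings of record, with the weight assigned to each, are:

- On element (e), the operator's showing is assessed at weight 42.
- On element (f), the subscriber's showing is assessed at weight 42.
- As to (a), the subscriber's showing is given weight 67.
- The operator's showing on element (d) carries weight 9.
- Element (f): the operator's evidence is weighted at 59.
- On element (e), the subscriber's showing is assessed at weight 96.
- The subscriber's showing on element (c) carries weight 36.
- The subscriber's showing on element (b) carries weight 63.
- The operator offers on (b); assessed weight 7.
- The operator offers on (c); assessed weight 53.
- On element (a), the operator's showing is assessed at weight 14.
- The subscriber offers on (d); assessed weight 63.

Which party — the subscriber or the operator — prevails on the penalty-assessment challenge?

— Issue I —
Stage I.1 (subscriber, a preponderance, weight exceeds 53): (a) net 67−14=53 ≤ 53 — fails.
  Not every element is met, so the subscriber fails to carry Stage I.1.
The analysis ends at Stage I.1; the operator prevails on this issue.
— Issue II —
Stage II.1 — burden on subscriber; standard: the preponderance of the evidence (weight is at least 54).
    (d): 63 − 9 = 54 ≥ 54 [met]
    (e): 96 − 42 = 54 ≥ 54 [met]
  Stage II.1 carried; the burden shifts to the operator.
Stage II.2 — burden on operator; standard: a production showing (weight is at least 20).
    (f): 59 − 42 = 17 < 20 [not met]
  The operator does not carry Stage II.2.
The analysis ends at Stage II.2; the subscriber prevails on this issue.
Per-issue: Issue I → operator; Issue II → subscriber. The subscriber must prevail on every issue; overall, the operator prevails.

operator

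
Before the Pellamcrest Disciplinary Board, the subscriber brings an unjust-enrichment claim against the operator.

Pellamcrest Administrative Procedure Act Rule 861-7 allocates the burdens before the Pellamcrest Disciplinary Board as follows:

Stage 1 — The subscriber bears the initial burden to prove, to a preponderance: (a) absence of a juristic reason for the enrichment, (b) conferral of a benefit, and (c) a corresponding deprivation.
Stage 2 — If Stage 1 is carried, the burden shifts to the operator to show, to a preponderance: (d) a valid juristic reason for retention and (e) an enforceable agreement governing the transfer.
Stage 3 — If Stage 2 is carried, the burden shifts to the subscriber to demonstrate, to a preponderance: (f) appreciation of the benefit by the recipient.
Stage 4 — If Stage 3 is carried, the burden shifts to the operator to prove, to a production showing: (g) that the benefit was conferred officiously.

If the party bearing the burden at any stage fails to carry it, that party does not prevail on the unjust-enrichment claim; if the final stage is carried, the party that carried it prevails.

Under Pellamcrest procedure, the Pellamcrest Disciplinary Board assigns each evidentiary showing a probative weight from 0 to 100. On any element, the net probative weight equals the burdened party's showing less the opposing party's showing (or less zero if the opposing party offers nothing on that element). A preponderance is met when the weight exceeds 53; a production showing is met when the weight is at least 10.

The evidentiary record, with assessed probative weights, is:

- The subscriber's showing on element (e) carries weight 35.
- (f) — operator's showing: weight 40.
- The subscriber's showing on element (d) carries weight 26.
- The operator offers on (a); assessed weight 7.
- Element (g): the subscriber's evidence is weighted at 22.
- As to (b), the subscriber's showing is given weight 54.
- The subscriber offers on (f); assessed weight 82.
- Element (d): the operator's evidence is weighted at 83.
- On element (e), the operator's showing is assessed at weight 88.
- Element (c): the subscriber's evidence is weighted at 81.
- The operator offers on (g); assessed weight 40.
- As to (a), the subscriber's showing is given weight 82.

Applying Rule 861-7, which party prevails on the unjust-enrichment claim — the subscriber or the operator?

subscriber

At Stage 1 the subscriber must meet a preponderance (weight exceeds 53): on (a) the weight is 82 less the opposing 7 gives net 75, which does exceed 53, so (a) meets the standard; on (b) the weight is 54, which does exceed 53, so (b) meets the standard; on (c) the weight is 81, > 53, so (c) meets the standard.
  Stage 1 carried; the burden shifts to the operator.
At Stage 2 the operator must meet a preponderance (weight exceeds 53): on (d) the weight is 83 less the opposing 26 gives net 57, which does exceed 53, so (d) meets the standard; on (e) the weight is 88 less the opposing 35 gives net 53, which does not exceed 53, so (e) does not meet the standard.
  The operator does not carry Stage 2.
The subscriber prevails.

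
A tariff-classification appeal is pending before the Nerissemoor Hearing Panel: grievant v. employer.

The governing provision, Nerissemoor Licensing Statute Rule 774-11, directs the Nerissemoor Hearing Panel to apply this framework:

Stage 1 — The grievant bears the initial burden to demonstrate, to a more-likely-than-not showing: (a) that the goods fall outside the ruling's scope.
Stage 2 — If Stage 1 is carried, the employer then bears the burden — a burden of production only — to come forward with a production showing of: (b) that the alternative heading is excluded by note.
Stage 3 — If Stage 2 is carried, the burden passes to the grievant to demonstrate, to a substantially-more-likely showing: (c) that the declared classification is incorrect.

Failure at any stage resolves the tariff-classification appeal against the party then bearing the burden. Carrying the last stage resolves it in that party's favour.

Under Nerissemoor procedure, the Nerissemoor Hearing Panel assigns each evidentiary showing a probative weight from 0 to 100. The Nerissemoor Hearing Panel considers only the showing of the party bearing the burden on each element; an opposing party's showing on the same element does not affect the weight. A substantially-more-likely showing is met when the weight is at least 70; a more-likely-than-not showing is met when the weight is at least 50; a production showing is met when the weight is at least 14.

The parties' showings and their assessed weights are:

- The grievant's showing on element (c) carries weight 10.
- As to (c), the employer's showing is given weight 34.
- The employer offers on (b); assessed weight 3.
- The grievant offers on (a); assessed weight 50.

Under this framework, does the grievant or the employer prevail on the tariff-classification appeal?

Stage 1 — burden on grievant; standard: a more-likely-than-not showing (weight is at least 50).
    (a): 50 ≥ 50 [met]
  Stage 1 is satisfied; the onus moves to the employer.
Stage 2 — burden on employer; standard: a production showing (weight is at least 14).
    (b): 3 < 14 [not met]
  Not every element is met, so the employer fails to carry Stage 2.
The analysis ends at Stage 2; the grievant prevails.

grievant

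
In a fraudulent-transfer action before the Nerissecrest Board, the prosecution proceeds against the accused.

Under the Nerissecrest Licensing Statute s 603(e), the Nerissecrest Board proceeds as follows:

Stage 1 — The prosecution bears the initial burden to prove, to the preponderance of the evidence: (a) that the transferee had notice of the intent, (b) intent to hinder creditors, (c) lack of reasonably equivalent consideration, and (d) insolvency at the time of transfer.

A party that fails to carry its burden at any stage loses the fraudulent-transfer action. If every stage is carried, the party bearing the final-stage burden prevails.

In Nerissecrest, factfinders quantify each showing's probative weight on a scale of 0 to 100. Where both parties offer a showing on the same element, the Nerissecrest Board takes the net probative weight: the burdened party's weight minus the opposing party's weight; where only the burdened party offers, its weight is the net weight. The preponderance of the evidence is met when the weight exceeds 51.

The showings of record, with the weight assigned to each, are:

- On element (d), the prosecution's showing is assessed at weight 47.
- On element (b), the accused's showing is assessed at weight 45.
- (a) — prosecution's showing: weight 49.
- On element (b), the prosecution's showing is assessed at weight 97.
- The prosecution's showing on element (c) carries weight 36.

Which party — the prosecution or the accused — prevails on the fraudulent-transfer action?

accused

Stage 1 (prosecution, the preponderance of the evidence, weight exceeds 51): (a) 49 ≤ 51 — fails; (b) net 97−45=52 > 51 — meets; (c) 36 ≤ 51 — fails; (d) 47 ≤ 51 — fails.
  Stage 1 not carried; the prosecution fails its burden.
The accused prevails.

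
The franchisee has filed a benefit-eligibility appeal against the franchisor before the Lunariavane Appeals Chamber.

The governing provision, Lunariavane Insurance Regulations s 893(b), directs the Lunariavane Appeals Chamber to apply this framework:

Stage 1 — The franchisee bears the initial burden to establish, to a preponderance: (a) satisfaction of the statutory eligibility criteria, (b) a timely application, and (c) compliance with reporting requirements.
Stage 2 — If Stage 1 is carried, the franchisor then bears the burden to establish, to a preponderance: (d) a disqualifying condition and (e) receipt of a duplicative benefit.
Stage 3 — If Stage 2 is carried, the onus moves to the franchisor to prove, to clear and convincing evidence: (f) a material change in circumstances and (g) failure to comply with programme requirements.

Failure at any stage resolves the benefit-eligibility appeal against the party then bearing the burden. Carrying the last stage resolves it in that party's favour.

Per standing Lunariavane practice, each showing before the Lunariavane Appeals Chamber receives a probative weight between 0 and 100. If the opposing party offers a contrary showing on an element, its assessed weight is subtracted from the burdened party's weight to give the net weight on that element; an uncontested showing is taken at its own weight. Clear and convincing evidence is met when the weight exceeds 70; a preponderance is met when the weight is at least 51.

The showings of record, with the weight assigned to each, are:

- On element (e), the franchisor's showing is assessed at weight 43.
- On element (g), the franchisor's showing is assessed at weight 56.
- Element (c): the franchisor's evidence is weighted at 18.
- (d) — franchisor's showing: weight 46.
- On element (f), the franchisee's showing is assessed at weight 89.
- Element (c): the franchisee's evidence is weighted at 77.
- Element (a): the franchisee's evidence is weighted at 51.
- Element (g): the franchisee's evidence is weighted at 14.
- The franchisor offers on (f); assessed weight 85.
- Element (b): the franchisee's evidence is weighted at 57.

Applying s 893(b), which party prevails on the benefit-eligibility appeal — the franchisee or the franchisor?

franchisee

Stage 1 — burden on franchisee; standard: a preponderance (weight is at least 51).
    (a): 51 ≥ 51 [met]
    (b): 57 ≥ 51 [met]
    (c): 77 − 18 = 59 ≥ 51 [met]
  Stage 1 is satisfied; the onus moves to the franchisor.
Stage 2 — burden on franchisor; standard: a preponderance (weight is at least 51).
    (d): 46 < 51 [not met]
    (e): 43 < 51 [not met]
  Not every element is met, so the franchisor fails to carry Stage 2.
The analysis ends at Stage 2; the franchisee prevails.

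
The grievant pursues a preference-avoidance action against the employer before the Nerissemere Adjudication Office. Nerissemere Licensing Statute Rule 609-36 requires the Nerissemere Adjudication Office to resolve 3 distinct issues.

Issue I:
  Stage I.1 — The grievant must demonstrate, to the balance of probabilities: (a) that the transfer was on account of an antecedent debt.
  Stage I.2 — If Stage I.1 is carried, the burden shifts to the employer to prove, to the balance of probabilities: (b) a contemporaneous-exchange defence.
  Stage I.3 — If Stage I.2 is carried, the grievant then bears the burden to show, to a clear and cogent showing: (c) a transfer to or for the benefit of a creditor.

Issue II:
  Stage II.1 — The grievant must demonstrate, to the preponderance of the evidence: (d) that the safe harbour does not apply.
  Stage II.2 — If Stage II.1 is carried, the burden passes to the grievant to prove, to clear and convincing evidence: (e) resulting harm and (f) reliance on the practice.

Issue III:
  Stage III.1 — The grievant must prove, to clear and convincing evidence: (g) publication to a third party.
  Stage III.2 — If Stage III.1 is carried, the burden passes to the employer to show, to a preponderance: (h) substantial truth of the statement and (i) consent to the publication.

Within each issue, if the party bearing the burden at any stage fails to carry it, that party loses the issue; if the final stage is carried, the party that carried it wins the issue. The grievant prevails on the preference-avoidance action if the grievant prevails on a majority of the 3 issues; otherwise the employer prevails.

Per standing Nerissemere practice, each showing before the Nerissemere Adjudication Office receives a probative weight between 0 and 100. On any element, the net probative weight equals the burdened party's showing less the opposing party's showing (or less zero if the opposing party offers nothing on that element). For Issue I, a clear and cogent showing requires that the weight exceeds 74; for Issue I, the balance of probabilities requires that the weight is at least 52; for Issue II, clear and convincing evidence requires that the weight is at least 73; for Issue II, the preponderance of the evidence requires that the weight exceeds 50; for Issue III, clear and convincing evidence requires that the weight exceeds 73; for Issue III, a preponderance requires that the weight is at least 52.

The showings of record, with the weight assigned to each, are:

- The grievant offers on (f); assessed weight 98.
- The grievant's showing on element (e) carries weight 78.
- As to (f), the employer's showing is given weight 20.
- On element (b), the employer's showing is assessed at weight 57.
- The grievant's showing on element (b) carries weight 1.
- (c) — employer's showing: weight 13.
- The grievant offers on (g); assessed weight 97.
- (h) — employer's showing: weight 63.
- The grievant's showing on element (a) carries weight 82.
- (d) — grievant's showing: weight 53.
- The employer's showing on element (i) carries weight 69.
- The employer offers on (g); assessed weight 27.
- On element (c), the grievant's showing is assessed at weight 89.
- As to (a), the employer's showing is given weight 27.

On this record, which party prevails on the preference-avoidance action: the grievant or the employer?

— Issue I —
Stage I.1 (grievant, the balance of probabilities, weight is at least 52): (a) net 82−27=55 ≥ 52 — meets.
  The grievant carries Stage I.1; the employer now bears the burden.
Stage I.2 (employer, the balance of probabilities, weight is at least 52): (b) net 57−1=56 ≥ 52 — meets.
  All elements met. The burden passes to the grievant.
Stage I.3 (grievant, a clear and cogent showing, weight exceeds 74): (c) net 89−13=76 > 74 — meets.
  The grievant carries the last stage.
Every stage carried; the grievant prevails on this issue.
— Issue II —
Stage II.1 (grievant, the preponderance of the evidence, weight exceeds 50): (d) 53 > 50 — meets.
  Stage II.1 carried; the burden remains with the grievant.
Stage II.2 (grievant, clear and convincing evidence, weight is at least 73): (e) 78 ≥ 73 — meets; (f) net 98−20=78 ≥ 73 — meets.
  All elements met at the final stage.
All stages carried — the grievant prevails on this issue.
— Issue III —
At Stage III.1 the grievant must meet clear and convincing evidence (weight exceeds 73): on (g) the weight is 97 less the opposing 27 gives net 70, ≤ 73, so (g) does not meet the standard.
  Not every element is met, so the grievant fails to carry Stage III.1.
The analysis ends at Stage III.1; the employer prevails on this issue.
Per-issue: Issue I → grievant; Issue II → grievant; Issue III → employer. The grievant must prevail on a majority of issues; overall, the grievant prevails.

grievant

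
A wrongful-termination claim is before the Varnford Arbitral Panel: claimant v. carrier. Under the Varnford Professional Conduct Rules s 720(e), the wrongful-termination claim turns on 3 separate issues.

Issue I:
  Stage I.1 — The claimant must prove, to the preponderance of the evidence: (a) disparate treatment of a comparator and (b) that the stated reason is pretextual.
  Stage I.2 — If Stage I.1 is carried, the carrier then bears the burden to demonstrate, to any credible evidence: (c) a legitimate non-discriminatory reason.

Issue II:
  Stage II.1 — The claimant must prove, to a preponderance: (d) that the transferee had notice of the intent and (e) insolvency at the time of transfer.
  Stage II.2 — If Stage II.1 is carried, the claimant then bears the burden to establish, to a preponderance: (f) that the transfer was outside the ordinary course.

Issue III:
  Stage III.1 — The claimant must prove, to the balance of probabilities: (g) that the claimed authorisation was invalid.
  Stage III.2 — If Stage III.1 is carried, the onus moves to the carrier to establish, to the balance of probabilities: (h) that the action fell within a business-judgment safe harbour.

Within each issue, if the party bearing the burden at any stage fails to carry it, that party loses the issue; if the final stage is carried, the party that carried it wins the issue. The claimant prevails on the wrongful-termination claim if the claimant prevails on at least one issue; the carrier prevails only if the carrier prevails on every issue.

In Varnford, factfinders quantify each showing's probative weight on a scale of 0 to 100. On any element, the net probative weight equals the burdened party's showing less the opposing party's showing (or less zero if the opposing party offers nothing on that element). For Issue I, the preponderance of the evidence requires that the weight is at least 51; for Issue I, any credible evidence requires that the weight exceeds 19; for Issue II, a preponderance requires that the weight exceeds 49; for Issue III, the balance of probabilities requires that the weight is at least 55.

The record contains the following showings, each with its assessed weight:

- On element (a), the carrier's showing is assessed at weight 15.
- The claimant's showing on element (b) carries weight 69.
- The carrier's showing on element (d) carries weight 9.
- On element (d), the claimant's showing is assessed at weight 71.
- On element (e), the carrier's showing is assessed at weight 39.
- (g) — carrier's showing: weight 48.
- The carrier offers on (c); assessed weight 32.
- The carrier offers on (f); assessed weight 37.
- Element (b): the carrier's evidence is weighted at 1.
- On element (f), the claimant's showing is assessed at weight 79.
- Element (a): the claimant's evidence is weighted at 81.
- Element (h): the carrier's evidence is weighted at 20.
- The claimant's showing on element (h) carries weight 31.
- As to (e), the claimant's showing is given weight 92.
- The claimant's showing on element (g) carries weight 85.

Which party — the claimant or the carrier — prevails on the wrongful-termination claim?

— Issue I —
At Stage I.1 the claimant must meet the preponderance of the evidence (weight is at least 51): on (a) the weight is 81 less the opposing 15 gives net 66, ≥ 51, so (a) meets the standard; on (b) the weight is 69 less the opposing 1 gives net 68, ≥ 51, so (b) meets the standard.
  All elements met. The burden passes to the carrier.
At Stage I.2 the carrier must meet any credible evidence (weight exceeds 19): on (c) the weight is 32, which does exceed 19, so (c) meets the standard.
  All elements met at the final stage.
All stages carried — the carrier prevails on this issue.
— Issue II —
At Stage II.1 the claimant must meet a preponderance (weight exceeds 49): on (d) the weight is 71 less the opposing 9 gives net 62, which does exceed 49, so (d) meets the standard; on (e) the weight is 92 less the opposing 39 gives net 53, which does exceed 49, so (e) meets the standard.
  All elements met. The claimant retains the burden for Stage II.2.
At Stage II.2 the claimant must meet a preponderance (weight exceeds 49): on (f) the weight is 79 less the opposing 37 gives net 42, which does not exceed 49, so (f) does not meet the standard.
  The claimant does not carry Stage II.2.
The analysis ends at Stage II.2; the carrier prevails on this issue.
— Issue III —
Stage III.1 — burden on claimant; standard: the balance of probabilities (weight is at least 55).
    (g): 85 − 48 = 37 < 55 [not met]
  The claimant does not carry Stage III.1.
The analysis ends at Stage III.1; the carrier prevails on this issue.
Per-issue: Issue I → carrier; Issue II → carrier; Issue III → carrier. The claimant must prevail on at least one issue; overall, the carrier prevails.

carrier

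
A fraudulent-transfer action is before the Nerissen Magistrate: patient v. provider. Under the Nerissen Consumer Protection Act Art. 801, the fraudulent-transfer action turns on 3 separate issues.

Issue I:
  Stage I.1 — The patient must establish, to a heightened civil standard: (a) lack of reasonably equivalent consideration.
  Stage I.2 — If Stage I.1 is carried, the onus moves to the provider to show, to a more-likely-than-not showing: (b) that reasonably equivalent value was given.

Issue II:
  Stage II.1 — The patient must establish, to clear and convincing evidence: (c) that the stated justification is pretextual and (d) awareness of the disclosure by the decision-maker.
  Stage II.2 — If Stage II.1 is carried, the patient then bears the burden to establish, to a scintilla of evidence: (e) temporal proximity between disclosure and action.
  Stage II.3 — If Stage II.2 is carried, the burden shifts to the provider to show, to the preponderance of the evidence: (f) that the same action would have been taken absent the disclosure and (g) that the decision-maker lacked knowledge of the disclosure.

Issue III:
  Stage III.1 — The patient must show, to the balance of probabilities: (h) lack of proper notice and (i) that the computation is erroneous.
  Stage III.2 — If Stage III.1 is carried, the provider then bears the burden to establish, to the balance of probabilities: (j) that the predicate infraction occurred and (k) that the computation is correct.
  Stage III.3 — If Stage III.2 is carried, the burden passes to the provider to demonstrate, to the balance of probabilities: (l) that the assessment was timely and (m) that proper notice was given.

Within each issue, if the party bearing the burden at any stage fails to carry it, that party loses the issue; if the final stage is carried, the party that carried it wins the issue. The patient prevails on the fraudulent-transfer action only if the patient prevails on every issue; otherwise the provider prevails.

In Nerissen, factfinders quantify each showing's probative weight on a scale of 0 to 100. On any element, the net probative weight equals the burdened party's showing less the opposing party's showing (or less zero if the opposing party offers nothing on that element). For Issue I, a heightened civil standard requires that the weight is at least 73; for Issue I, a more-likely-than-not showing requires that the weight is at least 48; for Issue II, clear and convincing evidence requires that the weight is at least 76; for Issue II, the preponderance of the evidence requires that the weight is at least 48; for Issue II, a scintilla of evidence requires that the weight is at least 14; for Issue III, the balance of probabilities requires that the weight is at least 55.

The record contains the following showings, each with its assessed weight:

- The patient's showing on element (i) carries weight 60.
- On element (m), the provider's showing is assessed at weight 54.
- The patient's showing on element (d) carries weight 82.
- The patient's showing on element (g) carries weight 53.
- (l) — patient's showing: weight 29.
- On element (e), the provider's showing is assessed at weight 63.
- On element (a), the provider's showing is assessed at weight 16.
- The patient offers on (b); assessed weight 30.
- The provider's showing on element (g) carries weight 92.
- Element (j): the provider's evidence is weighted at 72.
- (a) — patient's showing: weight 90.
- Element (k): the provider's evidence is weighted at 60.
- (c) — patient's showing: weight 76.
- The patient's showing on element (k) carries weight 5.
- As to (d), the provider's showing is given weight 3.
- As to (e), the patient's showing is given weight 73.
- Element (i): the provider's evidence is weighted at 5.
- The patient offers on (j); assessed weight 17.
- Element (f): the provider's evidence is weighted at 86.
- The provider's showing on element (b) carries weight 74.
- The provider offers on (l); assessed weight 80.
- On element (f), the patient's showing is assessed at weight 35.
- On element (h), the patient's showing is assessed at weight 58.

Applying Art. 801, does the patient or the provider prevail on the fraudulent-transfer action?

— Issue I —
At Stage I.1 the patient must meet a heightened civil standard (weight is at least 73): on (a) the weight is 90 less the opposing 16 gives net 74, which does reach 73, so (a) meets the standard.
  Stage I.1 is satisfied; the onus moves to the provider.
At Stage I.2 the provider must meet a more-likely-than-not showing (weight is at least 48): on (b) the weight is 74 less the opposing 30 gives net 44, which does not reach 48, so (b) does not meet the standard.
  Not every element is met, so the provider fails to carry Stage I.2.
So the patient prevails on this issue.
— Issue II —
Stage II.1 — burden on patient; standard: clear and convincing evidence (weight is at least 76).
    (c): 76 ≥ 76 [met]
    (d): 82 − 3 = 79 ≥ 76 [met]
  All elements met. The patient retains the burden for Stage II.2.
Stage II.2 — burden on patient; standard: a scintilla of evidence (weight is at least 14).
    (e): 73 − 63 = 10 < 14 [not met]
  The patient does not carry Stage II.2.
The analysis ends at Stage II.2; the provider prevails on this issue.
— Issue III —
At Stage III.1 the patient must meet the balance of probabilities (weight is at least 55): on (h) the weight is 58, ≥ 55, so (h) meets the standard; on (i) the weight is 60 less the opposing 5 gives net 55, which does reach 55, so (i) meets the standard.
  The patient carries Stage III.1; the provider now bears the burden.
At Stage III.2 the provider must meet the balance of probabilities (weight is at least 55): on (j) the weight is 72 less the opposing 17 gives net 55, ≥ 55, so (j) meets the standard; on (k) the weight is 60 less the opposing 5 gives net 55, ≥ 55, so (k) meets the standard.
  Stage III.2 carried; the burden remains with the provider.
At Stage III.3 the provider must meet the balance of probabilities (weight is at least 55): on (l) the weight is 80 less the opposing 29 gives net 51, which does not reach 55, so (l) does not meet the standard; on (m) the weight is 54, < 55, so (m) does not meet the standard.
  The provider does not carry Stage III.3.
So the patient prevails on this issue.
Per-issue: Issue I → patient; Issue II → provider; Issue III → patient. The patient must prevail on every issue; overall, the provider prevails.

provider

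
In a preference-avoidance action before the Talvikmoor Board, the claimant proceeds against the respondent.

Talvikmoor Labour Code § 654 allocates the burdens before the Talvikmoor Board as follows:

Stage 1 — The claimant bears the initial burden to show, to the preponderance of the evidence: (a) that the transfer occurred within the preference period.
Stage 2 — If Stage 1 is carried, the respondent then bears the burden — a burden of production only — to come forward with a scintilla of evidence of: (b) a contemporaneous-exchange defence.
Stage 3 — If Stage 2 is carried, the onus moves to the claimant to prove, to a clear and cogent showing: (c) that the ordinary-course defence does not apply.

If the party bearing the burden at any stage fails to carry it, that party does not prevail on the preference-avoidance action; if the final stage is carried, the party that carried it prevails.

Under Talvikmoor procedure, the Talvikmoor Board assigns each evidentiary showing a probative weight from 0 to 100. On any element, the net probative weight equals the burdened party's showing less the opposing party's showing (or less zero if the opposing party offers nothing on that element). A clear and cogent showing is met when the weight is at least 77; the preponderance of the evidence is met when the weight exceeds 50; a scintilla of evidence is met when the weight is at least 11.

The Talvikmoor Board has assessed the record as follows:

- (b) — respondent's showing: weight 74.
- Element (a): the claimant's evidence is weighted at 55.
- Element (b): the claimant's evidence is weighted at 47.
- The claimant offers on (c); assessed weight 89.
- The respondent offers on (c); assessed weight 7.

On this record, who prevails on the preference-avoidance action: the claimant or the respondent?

Stage 1 (claimant, the preponderance of the evidence, weight exceeds 50): (a) 55 > 50 — meets.
  The claimant carries Stage 1; the respondent now bears the burden.
Stage 2 (respondent, a scintilla of evidence, weight is at least 11): (b) net 74−47=27 ≥ 11 — meets.
  Stage 2 carried; the burden shifts to the claimant.
Stage 3 (claimant, a clear and cogent showing, weight is at least 77): (c) net 89−7=82 ≥ 77 — meets.
  All elements met at the final stage.
Every stage carried; the claimant prevails.

claimant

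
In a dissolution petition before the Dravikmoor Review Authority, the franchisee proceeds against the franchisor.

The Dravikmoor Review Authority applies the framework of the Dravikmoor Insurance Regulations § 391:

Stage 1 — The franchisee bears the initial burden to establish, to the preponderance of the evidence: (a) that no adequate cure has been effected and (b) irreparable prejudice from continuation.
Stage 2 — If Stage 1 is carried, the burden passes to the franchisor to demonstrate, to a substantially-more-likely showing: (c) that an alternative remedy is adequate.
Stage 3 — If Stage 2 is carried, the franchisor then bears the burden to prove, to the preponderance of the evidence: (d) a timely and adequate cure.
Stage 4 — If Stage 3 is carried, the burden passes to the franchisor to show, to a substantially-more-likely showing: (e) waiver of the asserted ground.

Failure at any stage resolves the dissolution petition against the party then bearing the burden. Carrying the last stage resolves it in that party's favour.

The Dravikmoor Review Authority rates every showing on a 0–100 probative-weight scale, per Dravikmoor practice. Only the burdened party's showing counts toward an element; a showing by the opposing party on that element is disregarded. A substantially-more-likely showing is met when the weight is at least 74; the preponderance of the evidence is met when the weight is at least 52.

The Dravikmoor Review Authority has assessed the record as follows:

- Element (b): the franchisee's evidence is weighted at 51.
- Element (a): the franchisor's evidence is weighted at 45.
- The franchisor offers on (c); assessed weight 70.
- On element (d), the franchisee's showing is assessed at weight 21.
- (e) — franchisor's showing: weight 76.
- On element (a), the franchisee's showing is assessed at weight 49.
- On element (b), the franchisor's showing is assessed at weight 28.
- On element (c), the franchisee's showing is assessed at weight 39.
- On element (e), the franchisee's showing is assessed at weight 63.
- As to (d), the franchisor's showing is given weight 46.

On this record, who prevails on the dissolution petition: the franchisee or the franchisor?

Stage 1 — burden on franchisee; standard: the preponderance of the evidence (weight is at least 52).
    (a): 49 (franchisor's 45 disregarded) < 52 [not met]
    (b): 51 (franchisor's 28 disregarded) < 52 [not met]
  Not every element is met, so the franchisee fails to carry Stage 1.
The analysis ends at Stage 1; the franchisor prevails.

franchisor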